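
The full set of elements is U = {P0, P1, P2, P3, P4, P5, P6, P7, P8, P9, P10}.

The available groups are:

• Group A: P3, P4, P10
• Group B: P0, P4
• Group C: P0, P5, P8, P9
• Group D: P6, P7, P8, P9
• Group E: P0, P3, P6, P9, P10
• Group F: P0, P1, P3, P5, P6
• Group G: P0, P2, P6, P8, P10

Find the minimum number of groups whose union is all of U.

4

B and D and F and G together: B ∪ D ∪ F ∪ G = {P0, P1, P2, P3, P4, P5, P6, P7, P8, P9, P10} — every element is covered.
No 3 of the 7 groups cover everything (all 35 combinations miss at least one element), so 4 is optimal.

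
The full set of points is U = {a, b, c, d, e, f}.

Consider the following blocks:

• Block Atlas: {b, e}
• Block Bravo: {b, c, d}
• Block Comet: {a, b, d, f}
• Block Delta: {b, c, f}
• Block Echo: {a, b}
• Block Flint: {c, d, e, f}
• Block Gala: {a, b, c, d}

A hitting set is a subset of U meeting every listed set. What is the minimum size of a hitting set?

The 2 points {b, f} hit every block.
The blocks Echo, Flint are pairwise disjoint, so any hitting set needs a separate point for each — at least 2. Hence 2 is optimal.

2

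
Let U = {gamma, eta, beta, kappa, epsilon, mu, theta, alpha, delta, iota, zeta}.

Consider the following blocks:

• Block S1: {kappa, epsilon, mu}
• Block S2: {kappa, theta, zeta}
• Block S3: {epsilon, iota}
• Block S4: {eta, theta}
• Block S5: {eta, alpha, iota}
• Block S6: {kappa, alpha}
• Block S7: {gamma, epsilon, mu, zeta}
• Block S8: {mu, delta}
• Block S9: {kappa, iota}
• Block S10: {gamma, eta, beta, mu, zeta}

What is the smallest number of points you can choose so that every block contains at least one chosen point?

4

The 4 points {eta, kappa, mu, iota} hit every block.
The blocks S3, S4, S6, S8 are pairwise disjoint, so any hitting set needs a separate point for each — at least 4. Hence 4 is optimal.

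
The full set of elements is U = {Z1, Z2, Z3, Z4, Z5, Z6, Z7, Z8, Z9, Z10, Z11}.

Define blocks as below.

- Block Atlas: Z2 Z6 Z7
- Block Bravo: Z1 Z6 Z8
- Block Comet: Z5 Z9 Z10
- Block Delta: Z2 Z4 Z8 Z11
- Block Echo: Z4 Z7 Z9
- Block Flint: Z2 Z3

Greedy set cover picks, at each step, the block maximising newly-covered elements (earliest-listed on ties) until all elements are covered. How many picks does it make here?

Greedy: pick Delta (covers 4 new) → pick Comet (covers 3 new) → pick Atlas (covers 2 new) → pick Bravo (covers 1 new) → pick Flint (covers 1 new). Total picks: 5.

5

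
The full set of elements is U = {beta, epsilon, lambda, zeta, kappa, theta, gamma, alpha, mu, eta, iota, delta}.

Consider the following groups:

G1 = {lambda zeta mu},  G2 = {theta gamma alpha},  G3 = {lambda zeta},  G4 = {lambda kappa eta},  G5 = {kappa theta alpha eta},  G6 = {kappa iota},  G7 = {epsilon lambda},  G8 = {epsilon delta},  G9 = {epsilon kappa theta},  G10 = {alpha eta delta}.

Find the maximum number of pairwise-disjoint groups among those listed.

G1, G2, G6, G8 are pairwise disjoint (G1={lambda,zeta,mu}; G2={theta,gamma,alpha}; G6={kappa,iota}; G8={epsilon,delta}).
Every remaining group overlaps one of these, and no 5 of the listed groups are pairwise disjoint, so 4 is the maximum.

4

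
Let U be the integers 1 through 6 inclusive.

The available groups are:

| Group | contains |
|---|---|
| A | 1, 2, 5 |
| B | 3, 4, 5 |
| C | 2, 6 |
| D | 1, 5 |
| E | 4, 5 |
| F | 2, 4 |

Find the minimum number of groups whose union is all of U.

Take {B, C, D}. Their union is {1, 2, 3, 4, 5, 6}, which is all 6 points.
Only B contains 3, so B is forced; the remaining 3 points need at least 2 more groups (each remaining group adds at most 2) — so at least 3 groups are needed, and 3 is optimal.

3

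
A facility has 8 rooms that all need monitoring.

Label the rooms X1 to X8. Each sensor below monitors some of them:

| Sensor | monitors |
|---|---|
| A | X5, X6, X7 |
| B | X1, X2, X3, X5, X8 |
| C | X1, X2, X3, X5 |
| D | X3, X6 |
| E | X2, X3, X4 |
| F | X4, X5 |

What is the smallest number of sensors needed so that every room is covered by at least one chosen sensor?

A and B and E together: A ∪ B ∪ E = {X1, X2, X3, X4, X5, X6, X7, X8} — every room is covered.
Only A contains X7, so A is forced; the remaining 5 rooms need at least 2 more sensors (each remaining sensor adds at most 4) — so at least 3 sensors are needed, and 3 is optimal.

3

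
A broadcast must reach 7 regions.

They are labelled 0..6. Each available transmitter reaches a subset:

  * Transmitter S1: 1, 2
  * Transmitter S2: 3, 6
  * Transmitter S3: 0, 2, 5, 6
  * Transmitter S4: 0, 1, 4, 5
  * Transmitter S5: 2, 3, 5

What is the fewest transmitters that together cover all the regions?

3

S2 and S4 and S5 together: S2 ∪ S4 ∪ S5 = {0, 1, 2, 3, 4, 5, 6} — every region is covered.
Only S4 contains 4, so S4 is forced; the remaining 3 regions need at least 2 more transmitters (each remaining transmitter adds at most 2) — so at least 3 transmitters are needed, and 3 is optimal.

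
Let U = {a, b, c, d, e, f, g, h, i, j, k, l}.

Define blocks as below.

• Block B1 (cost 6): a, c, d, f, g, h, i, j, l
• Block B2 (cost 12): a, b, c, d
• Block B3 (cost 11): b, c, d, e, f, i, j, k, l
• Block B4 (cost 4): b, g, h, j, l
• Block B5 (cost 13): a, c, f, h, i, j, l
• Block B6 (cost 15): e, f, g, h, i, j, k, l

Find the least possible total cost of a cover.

17

B1, B3 together cover every point (B1 ∪ B3 = {a, b, c, d, e, f, g, h, i, j, k, l}); total cost 6 + 11 = 17.
No covering selection has total cost below 17.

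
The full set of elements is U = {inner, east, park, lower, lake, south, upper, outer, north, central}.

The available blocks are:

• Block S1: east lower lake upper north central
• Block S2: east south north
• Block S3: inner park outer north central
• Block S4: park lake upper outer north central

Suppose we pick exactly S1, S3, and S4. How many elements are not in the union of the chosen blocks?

1

Union of S1, S3, S4 = {inner, east, park, lower, lake, upper, outer, north, central}.
Not covered: south — 1 element.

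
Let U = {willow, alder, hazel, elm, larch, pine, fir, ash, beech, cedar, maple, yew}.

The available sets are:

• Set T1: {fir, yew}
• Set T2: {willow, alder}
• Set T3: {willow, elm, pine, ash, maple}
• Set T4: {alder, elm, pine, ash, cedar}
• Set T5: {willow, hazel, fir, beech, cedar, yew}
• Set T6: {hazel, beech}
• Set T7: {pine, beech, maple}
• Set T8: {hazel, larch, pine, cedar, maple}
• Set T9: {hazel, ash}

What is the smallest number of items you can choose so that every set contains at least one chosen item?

The 4 items {willow, hazel, pine, yew} hit every set.
The sets T1, T2, T7, T9 are pairwise disjoint, so any hitting set needs a separate item for each — at least 4. Hence 4 is optimal.

4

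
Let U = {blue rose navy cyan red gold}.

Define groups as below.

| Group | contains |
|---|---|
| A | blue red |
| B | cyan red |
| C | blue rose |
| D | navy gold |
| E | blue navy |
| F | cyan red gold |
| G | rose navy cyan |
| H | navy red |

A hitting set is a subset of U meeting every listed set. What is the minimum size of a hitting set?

T = {blue, navy, red} meets every group (each contains at least one member of T), and |T| = 3.
The groups B, C, D are pairwise disjoint, so any hitting set needs a separate item for each — at least 3. Hence 3 is optimal.

3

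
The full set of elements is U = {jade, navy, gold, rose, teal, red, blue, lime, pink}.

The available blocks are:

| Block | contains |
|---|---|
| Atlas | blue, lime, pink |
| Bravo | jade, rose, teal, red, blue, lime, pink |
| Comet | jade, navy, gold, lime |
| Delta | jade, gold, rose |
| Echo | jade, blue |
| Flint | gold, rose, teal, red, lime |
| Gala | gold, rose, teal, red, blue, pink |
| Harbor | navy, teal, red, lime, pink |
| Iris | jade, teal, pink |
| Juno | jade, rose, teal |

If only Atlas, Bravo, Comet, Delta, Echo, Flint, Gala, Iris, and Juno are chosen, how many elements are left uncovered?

0

Union of Atlas, Bravo, Comet, Delta, Echo, Flint, Gala, Iris, Juno = {jade, navy, gold, rose, teal, red, blue, lime, pink} — that's every element, so 0 are uncovered.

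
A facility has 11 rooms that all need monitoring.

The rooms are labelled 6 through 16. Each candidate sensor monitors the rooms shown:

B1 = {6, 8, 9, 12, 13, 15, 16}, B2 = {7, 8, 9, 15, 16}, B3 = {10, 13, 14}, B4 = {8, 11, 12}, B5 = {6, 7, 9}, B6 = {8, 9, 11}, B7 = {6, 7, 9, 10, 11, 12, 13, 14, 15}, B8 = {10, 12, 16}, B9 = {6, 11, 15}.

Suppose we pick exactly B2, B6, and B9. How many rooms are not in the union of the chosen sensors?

Union of B2, B6, B9 = {6, 7, 8, 9, 11, 15, 16}.
Not covered: 10, 12, 13, 14 — 4 rooms.

4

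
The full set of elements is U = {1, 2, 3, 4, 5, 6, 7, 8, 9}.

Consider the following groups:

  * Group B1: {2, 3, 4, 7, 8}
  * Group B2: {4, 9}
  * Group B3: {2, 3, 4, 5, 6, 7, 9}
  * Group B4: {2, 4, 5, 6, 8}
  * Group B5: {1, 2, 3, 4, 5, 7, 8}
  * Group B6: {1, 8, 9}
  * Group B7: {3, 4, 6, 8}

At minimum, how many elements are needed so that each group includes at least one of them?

H = {4, 9} meets every group (each contains at least one member of H), and |H| = 2.
No single element lies in every group, so at least 2 are needed and 2 is optimal.

2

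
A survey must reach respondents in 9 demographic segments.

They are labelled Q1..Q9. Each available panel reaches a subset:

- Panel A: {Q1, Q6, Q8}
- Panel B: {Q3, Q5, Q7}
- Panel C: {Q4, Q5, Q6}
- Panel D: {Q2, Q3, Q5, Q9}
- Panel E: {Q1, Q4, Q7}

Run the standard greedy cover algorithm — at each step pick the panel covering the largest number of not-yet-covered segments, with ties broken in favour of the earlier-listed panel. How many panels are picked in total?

3

Greedy: pick D (covers 4 new) → pick A (covers 3 new) → pick E (covers 2 new). Total picks: 3.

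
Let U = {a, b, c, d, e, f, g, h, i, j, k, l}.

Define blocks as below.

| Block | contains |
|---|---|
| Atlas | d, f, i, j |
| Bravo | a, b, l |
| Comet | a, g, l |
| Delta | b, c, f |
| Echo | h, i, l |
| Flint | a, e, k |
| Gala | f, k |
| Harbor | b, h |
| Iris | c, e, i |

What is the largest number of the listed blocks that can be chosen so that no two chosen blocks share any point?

4

Comet, Gala, Harbor, Iris are pairwise disjoint (Comet={a,g,l}; Gala={f,k}; Harbor={b,h}; Iris={c,e,i}).
Every remaining block overlaps one of these, and no 5 of the listed blocks are pairwise disjoint, so 4 is the maximum.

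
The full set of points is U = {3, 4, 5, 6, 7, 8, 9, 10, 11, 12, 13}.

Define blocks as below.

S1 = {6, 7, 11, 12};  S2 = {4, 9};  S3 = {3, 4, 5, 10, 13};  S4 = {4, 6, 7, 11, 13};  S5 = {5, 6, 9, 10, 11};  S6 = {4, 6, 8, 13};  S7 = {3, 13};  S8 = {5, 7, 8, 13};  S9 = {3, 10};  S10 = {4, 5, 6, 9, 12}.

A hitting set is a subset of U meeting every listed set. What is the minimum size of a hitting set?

The 4 points {3, 7, 8, 9} hit every block.
No choice of 3 points meets every block, so 4 is the minimum.

4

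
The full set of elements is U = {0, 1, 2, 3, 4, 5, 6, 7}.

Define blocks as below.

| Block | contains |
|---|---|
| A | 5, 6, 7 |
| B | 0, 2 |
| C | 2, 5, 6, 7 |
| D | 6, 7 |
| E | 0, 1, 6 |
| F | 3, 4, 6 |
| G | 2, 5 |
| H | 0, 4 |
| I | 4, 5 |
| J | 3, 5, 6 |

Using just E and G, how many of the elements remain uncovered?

Union of E, G = {0, 1, 2, 5, 6}.
Not covered: 3, 4, 7 — 3 elements.

3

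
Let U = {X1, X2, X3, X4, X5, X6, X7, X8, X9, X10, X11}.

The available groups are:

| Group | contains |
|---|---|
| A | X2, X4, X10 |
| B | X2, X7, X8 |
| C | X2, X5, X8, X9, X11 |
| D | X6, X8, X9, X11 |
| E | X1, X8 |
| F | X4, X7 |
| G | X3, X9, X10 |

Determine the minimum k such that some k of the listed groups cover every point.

5

Take {C, D, E, F, G}. Their union is {X1, X2, X3, X4, X5, X6, X7, X8, X9, X10, X11}, which is all 11 points.
No 4 of the 7 groups cover everything (all 35 combinations miss at least one point), so 5 is optimal.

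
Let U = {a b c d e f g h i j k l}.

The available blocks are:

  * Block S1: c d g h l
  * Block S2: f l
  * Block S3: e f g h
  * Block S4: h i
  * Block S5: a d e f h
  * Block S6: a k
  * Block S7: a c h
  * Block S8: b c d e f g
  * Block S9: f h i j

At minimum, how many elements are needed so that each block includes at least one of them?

The 3 elements {a, f, h} hit every block.
The blocks S2, S4, S6 are pairwise disjoint, so any hitting set needs a separate element for each — at least 3. Hence 3 is optimal.

3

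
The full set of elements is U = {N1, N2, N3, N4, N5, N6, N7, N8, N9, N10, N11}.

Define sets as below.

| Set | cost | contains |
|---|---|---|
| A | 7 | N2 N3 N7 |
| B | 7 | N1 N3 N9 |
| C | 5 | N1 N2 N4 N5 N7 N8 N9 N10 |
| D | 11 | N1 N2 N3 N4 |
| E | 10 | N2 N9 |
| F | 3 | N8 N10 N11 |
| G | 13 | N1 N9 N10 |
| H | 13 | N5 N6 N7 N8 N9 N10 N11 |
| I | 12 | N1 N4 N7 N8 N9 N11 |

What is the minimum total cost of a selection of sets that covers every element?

24

D, H together cover every element (D ∪ H = {N1, N2, N3, N4, N5, N6, N7, N8, N9, N10, N11}); total cost 11 + 13 = 24.
The greedy pick C, F, A, H costs 28; no covering selection beats 24.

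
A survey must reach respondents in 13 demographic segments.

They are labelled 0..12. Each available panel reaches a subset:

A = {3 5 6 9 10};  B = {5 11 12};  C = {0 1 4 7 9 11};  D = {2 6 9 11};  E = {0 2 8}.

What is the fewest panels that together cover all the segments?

4

A and B and C and E together: A ∪ B ∪ C ∪ E = {0, 1, 2, 3, 4, 5, 6, 7, 8, 9, 10, 11, 12} — every segment is covered.
No 3 of the 5 panels cover everything (all 10 combinations miss at least one segment), so 4 is optimal.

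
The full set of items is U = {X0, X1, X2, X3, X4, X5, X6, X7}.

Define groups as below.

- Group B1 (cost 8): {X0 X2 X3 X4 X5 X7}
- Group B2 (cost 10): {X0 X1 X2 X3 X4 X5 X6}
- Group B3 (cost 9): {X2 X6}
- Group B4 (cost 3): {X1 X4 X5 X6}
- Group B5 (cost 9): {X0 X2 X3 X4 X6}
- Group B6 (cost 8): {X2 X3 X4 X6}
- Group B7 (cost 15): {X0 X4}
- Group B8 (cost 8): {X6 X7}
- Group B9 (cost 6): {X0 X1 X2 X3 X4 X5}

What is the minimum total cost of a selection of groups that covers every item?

11

B1, B4 together cover every item (B1 ∪ B4 = {X0, X1, X2, X3, X4, X5, X6, X7}); total cost 8 + 3 = 11.
No covering selection has total cost below 11.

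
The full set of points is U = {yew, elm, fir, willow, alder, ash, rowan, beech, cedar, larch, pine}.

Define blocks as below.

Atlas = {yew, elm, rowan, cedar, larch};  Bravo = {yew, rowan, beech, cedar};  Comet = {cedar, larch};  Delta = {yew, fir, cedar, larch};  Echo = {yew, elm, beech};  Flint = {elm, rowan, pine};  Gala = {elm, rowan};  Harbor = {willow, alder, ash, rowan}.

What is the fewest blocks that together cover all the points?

4

Bravo, Delta, Flint, and Harbor cover everything between them: the union {yew, elm, fir, willow, alder, ash, rowan, beech, cedar, larch, pine} is all of U.
No 3 of the 8 blocks cover everything (all 56 combinations miss at least one point), so 4 is optimal.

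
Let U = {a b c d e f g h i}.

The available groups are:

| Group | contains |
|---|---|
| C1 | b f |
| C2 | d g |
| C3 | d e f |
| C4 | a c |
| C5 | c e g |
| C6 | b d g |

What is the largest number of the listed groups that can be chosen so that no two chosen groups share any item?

C1, C2, C4 are pairwise disjoint (C1={b,f}; C2={d,g}; C4={a,c}).
Every remaining group overlaps one of these, and no 4 of the listed groups are pairwise disjoint, so 3 is the maximum.

3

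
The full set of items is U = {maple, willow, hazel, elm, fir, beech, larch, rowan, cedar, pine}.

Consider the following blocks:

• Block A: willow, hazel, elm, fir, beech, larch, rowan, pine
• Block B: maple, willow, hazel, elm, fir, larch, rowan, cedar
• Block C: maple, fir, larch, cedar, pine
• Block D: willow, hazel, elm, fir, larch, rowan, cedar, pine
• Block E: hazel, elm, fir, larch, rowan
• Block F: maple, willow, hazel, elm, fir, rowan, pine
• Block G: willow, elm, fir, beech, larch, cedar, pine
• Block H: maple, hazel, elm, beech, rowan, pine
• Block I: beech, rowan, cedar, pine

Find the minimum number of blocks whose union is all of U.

D and H cover everything between them: the union {maple, willow, hazel, elm, fir, beech, larch, rowan, cedar, pine} is all of U.
No single block has all 10 items (the largest, A, has 8), so 2 is optimal.

2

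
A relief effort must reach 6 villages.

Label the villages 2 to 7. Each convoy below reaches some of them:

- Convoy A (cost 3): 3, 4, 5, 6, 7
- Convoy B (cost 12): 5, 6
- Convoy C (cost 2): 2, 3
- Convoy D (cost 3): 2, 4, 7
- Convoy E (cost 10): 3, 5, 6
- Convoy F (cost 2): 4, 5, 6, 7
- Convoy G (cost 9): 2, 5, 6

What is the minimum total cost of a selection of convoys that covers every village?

4

C, F together cover every village (C ∪ F = {2, 3, 4, 5, 6, 7}); total cost 2 + 2 = 4.
No covering selection has total cost below 4.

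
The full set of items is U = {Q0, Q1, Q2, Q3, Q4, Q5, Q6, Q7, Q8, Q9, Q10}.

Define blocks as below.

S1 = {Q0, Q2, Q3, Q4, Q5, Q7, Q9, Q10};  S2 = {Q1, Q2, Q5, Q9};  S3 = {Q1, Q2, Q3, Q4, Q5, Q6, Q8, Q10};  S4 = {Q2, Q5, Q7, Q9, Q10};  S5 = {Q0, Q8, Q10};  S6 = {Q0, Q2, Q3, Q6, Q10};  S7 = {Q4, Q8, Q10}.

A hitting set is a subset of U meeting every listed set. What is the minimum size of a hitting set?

2

H = {Q5, Q10} meets every block (each contains at least one member of H), and |H| = 2.
The blocks S2, S5 are pairwise disjoint, so any hitting set needs a separate item for each — at least 2. Hence 2 is optimal.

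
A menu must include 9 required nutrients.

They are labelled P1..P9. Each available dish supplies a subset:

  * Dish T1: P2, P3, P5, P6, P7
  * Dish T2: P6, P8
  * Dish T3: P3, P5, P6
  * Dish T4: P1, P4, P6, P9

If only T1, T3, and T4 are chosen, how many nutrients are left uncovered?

1

Union of T1, T3, T4 = {P1, P2, P3, P4, P5, P6, P7, P9}.
Not covered: P8 — 1 nutrient.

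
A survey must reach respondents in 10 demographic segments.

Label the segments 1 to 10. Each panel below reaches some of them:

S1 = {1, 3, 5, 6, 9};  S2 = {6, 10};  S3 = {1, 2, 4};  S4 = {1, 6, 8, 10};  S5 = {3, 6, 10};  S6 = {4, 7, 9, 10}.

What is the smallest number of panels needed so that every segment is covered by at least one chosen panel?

4

Take {S1, S3, S4, S6}. Their union is {1, 2, 3, 4, 5, 6, 7, 8, 9, 10}, which is all 10 segments.
No 3 of the 6 panels cover everything (all 20 combinations miss at least one segment), so 4 is optimal.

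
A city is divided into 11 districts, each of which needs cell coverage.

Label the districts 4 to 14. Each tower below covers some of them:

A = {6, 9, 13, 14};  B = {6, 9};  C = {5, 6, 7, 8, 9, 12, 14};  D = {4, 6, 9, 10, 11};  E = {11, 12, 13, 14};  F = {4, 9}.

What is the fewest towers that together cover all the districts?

Take {C, D, E}. Their union is {4, 5, 6, 7, 8, 9, 10, 11, 12, 13, 14}, which is all 11 districts.
Only C contains 5, so C is forced; the remaining 4 districts need at least 2 more towers (each remaining tower adds at most 3) — so at least 3 towers are needed, and 3 is optimal.

3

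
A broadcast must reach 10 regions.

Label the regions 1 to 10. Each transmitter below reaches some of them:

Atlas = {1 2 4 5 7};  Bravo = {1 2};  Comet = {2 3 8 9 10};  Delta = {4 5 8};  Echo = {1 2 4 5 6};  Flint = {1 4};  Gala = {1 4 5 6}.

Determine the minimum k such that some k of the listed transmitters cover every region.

Take {Atlas, Comet, Echo}. Their union is {1, 2, 3, 4, 5, 6, 7, 8, 9, 10}, which is all 10 regions.
Only Comet contains 3, so Comet is forced; the remaining 5 regions need at least 2 more transmitters (each remaining transmitter adds at most 4) — so at least 3 transmitters are needed, and 3 is optimal.

3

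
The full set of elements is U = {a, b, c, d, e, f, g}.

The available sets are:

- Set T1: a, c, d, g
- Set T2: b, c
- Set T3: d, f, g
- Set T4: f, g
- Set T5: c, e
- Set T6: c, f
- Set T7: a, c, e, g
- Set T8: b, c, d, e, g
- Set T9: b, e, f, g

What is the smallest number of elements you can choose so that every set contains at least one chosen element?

H = {c, f} meets every set (each contains at least one member of H), and |H| = 2.
The sets T4, T5 are pairwise disjoint, so any hitting set needs a separate element for each — at least 2. Hence 2 is optimal.

2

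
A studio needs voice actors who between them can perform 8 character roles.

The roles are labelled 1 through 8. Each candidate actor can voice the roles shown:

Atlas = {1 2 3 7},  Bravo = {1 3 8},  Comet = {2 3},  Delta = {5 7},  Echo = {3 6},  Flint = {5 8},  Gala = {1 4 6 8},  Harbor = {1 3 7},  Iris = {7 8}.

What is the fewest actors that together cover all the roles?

3

Take {Comet, Delta, Gala}. Their union is {1, 2, 3, 4, 5, 6, 7, 8}, which is all 8 roles.
Only Gala contains 4, so Gala is forced; the remaining 4 roles need at least 2 more actors (each remaining actor adds at most 3) — so at least 3 actors are needed, and 3 is optimal.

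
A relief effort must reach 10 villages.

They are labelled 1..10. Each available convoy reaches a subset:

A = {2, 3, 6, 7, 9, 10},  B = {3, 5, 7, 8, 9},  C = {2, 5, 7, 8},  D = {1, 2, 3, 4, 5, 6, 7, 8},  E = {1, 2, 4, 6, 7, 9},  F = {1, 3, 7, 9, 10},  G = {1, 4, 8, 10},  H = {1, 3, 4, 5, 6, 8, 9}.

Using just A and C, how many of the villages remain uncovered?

2

Union of A, C = {2, 3, 5, 6, 7, 8, 9, 10}.
Not covered: 1, 4 — 2 villages.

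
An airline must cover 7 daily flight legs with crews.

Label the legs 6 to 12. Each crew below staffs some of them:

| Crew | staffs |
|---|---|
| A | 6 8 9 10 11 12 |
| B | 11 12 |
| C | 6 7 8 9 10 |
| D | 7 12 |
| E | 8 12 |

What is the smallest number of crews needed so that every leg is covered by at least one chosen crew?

Take {A, D}. Their union is {6, 7, 8, 9, 10, 11, 12}, which is all 7 legs.
No single crew has all 7 legs (the largest, A, has 6), so 2 is optimal.

2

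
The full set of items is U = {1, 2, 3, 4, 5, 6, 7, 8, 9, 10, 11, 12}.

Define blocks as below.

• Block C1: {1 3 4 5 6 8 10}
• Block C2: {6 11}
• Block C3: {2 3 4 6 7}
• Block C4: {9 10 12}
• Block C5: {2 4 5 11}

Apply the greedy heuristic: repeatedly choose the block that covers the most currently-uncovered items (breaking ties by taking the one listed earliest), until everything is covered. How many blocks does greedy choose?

Greedy: pick C1 (covers 7 new) → pick C3 (covers 2 new) → pick C4 (covers 2 new) → pick C2 (covers 1 new). Total picks: 4.

4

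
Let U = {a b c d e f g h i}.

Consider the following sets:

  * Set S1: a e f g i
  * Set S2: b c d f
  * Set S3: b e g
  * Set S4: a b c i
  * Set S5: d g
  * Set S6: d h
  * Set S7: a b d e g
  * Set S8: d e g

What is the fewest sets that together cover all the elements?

Take {S1, S4, S6}. Their union is {a, b, c, d, e, f, g, h, i}, which is all 9 elements.
Only S6 contains h, so S6 is forced; the remaining 7 elements need at least 2 more sets (each remaining set adds at most 5) — so at least 3 sets are needed, and 3 is optimal.

3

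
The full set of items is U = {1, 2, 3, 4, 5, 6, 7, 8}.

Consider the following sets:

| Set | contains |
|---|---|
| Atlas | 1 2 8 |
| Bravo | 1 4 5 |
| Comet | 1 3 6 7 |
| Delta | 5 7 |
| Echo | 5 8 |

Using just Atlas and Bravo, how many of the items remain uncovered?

Union of Atlas, Bravo = {1, 2, 4, 5, 8}.
Not covered: 3, 6, 7 — 3 items.

3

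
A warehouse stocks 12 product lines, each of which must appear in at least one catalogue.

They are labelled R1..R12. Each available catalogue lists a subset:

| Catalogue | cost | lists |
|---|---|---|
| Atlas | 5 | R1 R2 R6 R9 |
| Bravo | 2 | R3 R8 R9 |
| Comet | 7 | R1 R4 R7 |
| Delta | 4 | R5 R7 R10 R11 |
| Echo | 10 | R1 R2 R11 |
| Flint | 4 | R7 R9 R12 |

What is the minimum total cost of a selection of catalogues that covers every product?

Atlas, Bravo, Comet, Delta, Flint together cover every product (Atlas ∪ Bravo ∪ Comet ∪ Delta ∪ Flint = {R1, R2, R3, R4, R5, R6, R7, R8, R9, R10, R11, R12}); total cost 5 + 2 + 7 + 4 + 4 = 22.
No covering selection has total cost below 22.

22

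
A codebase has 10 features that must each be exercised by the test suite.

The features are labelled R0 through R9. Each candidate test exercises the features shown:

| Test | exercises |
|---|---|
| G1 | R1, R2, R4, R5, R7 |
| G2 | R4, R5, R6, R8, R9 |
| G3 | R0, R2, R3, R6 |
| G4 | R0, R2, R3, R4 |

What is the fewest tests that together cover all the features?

Take {G1, G2, G4}. Their union is {R0, R1, R2, R3, R4, R5, R6, R7, R8, R9}, which is all 10 features.
Only G1 contains R1, so G1 is forced; the remaining 5 features need at least 2 more tests (each remaining test adds at most 3) — so at least 3 tests are needed, and 3 is optimal.

3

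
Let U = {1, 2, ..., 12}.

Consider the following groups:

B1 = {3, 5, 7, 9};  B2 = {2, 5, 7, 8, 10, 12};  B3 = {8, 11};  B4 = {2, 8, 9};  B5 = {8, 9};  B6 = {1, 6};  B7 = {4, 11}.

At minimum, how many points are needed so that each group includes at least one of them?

H = {1, 4, 5, 8} meets every group (each contains at least one member of H), and |H| = 4.
No choice of 3 points meets every group, so 4 is the minimum.

4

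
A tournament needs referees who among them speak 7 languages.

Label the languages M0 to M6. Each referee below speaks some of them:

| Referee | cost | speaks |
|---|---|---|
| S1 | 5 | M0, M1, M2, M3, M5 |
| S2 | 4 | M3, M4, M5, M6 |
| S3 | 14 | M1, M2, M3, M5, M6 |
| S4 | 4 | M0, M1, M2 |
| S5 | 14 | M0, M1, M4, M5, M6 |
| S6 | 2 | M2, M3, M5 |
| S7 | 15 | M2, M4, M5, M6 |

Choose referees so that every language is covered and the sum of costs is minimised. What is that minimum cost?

S2, S4 together cover every language (S2 ∪ S4 = {M0, M1, M2, M3, M4, M5, M6}); total cost 4 + 4 = 8.
The greedy pick S6, S2, S4 costs 10; no covering selection beats 8.

8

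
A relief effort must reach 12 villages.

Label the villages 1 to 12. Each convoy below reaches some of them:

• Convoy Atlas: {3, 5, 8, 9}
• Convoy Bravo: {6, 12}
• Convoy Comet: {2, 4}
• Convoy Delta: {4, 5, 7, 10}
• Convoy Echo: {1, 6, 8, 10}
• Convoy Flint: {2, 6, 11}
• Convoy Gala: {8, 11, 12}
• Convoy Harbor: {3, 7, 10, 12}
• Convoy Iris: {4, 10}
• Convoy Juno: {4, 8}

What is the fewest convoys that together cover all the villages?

Atlas and Bravo and Delta and Echo and Flint together: Atlas ∪ Bravo ∪ Delta ∪ Echo ∪ Flint = {1, 2, 3, 4, 5, 6, 7, 8, 9, 10, 11, 12} — every village is covered.
No 4 of the 10 convoys cover everything (all 210 combinations miss at least one village), so 5 is optimal.

5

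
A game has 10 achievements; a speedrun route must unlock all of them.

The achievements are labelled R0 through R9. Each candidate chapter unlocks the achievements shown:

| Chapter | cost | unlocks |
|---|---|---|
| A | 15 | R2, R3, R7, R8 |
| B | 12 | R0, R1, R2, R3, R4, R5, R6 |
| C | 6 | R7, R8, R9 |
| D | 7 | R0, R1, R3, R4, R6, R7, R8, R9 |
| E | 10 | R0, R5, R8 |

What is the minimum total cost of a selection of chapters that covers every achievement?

B, C together cover every achievement (B ∪ C = {R0, R1, R2, R3, R4, R5, R6, R7, R8, R9}); total cost 12 + 6 = 18.
The greedy pick D, B costs 19; no covering selection beats 18.

18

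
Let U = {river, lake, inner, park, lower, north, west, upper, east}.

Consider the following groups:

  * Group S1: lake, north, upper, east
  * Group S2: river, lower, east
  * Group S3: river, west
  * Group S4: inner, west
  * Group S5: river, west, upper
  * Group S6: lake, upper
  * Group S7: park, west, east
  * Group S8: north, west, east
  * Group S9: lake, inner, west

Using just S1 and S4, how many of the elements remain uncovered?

Union of S1, S4 = {lake, inner, north, west, upper, east}.
Not covered: river, park, lower — 3 elements.

3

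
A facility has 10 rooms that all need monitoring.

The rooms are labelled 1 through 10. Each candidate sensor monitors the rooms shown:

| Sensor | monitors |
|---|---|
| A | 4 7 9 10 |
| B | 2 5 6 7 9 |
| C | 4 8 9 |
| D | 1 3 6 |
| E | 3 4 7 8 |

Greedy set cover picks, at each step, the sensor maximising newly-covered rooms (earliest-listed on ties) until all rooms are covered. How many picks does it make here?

4

Greedy: pick B (covers 5 new) → pick E (covers 3 new) → pick A (covers 1 new) → pick D (covers 1 new). Total picks: 4.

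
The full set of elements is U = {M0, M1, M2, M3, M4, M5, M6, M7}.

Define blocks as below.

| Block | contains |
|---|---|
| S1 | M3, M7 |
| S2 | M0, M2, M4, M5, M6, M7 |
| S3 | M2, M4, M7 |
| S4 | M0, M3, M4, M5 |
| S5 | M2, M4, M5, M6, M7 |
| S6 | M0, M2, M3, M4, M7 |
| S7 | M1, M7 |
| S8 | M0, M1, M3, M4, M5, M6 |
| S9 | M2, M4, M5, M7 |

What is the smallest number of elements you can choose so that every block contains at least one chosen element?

2

The 2 elements {M0, M7} hit every block.
The blocks S4, S7 are pairwise disjoint, so any hitting set needs a separate element for each — at least 2. Hence 2 is optimal.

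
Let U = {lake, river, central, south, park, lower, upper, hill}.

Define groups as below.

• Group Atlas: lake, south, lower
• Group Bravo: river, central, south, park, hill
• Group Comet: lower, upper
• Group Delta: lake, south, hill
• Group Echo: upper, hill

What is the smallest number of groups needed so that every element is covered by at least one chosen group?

Atlas and Bravo and Comet together: Atlas ∪ Bravo ∪ Comet = {lake, river, central, south, park, lower, upper, hill} — every element is covered.
Only Bravo contains river, so Bravo is forced; the remaining 3 elements need at least 2 more groups (each remaining group adds at most 2) — so at least 3 groups are needed, and 3 is optimal.

3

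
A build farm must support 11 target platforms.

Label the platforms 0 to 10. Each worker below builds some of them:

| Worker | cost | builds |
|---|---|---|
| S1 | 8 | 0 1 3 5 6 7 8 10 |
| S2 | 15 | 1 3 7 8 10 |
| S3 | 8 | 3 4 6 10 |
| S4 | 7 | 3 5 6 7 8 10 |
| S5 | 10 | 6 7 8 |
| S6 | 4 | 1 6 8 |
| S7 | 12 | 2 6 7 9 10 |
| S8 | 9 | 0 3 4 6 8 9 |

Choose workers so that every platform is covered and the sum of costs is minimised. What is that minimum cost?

28

S1, S3, S7 together cover every platform (S1 ∪ S3 ∪ S7 = {0, 1, 2, 3, 4, 5, 6, 7, 8, 9, 10}); total cost 8 + 8 + 12 = 28.
The greedy pick S1, S8, S7 costs 29; no covering selection beats 28.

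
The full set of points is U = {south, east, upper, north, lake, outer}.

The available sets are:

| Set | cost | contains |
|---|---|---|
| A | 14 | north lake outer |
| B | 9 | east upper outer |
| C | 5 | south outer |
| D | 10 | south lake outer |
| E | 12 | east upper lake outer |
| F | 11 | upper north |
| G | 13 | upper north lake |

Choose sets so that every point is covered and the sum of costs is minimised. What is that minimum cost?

B, C, G together cover every point (B ∪ C ∪ G = {south, east, upper, north, lake, outer}); total cost 9 + 5 + 13 = 27.
The greedy pick C, E, F costs 28; no covering selection beats 27.

27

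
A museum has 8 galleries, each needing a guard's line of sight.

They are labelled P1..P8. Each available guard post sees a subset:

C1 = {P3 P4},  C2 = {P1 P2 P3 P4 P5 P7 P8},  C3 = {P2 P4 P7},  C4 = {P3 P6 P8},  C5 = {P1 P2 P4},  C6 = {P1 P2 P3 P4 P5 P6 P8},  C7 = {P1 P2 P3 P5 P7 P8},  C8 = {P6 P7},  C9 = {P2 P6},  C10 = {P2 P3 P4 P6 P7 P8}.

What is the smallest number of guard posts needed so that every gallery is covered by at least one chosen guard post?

2

Take {C2, C6}. Their union is {P1, P2, P3, P4, P5, P6, P7, P8}, which is all 8 galleries.
No single guard post has all 8 galleries (the largest, C2, has 7), so 2 is optimal.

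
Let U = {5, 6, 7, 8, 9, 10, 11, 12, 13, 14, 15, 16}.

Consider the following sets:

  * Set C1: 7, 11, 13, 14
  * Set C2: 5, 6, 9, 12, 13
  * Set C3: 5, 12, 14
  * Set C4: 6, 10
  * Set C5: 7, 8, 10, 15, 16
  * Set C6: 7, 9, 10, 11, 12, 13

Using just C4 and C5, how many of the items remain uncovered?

6

Union of C4, C5 = {6, 7, 8, 10, 15, 16}.
Not covered: 5, 9, 11, 12, 13, 14 — 6 items.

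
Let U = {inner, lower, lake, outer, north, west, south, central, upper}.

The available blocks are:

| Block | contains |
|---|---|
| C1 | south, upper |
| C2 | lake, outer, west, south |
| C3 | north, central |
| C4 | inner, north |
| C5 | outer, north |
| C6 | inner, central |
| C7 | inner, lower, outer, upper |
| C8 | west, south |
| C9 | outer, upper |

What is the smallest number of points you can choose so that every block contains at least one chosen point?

Take H = {inner, north, south, upper}. Each listed block contains at least one of these, so H is a hitting set of size 4.
No choice of 3 points meets every block, so 4 is the minimum.

4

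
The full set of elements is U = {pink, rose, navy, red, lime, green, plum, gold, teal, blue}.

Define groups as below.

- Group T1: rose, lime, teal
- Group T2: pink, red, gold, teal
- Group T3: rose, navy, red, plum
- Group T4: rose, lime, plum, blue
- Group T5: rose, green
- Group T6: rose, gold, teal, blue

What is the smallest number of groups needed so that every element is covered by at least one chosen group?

Take {T2, T3, T4, T5}. Their union is {pink, rose, navy, red, lime, green, plum, gold, teal, blue}, which is all 10 elements.
No 3 of the 6 groups cover everything (all 20 combinations miss at least one element), so 4 is optimal.

4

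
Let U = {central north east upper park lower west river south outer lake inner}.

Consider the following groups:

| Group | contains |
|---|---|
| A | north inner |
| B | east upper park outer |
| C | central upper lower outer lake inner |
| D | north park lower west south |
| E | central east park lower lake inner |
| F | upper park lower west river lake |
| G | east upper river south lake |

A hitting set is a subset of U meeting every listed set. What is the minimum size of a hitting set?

H = {east, lower, inner} meets every group (each contains at least one member of H), and |H| = 3.
No choice of 2 points meets every group, so 3 is the minimum.

3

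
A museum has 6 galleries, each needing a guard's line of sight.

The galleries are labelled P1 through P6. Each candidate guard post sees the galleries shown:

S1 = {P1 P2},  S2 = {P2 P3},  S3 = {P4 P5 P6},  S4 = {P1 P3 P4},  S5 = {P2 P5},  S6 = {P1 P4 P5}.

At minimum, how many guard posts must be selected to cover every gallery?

3

Take {S2, S3, S4}. Their union is {P1, P2, P3, P4, P5, P6}, which is all 6 galleries.
Only S3 contains P6, so S3 is forced; the remaining 3 galleries need at least 2 more guard posts (each remaining guard post adds at most 2) — so at least 3 guard posts are needed, and 3 is optimal.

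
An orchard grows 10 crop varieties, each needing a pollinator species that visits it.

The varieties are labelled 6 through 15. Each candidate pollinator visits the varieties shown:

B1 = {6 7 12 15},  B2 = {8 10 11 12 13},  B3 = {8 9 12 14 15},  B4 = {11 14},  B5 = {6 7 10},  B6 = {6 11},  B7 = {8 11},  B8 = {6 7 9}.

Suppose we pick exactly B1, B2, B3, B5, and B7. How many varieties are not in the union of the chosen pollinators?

Union of B1, B2, B3, B5, B7 = {6, 7, 8, 9, 10, 11, 12, 13, 14, 15} — that's every variety, so 0 are uncovered.

0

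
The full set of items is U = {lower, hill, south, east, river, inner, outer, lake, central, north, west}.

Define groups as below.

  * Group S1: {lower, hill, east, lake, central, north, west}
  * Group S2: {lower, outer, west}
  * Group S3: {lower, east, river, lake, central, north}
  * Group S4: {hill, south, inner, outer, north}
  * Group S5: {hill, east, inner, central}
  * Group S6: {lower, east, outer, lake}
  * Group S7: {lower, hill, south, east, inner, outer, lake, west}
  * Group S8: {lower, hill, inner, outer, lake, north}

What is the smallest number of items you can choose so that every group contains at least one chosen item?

The 2 items {lower, hill} hit every group.
The groups S2, S5 are pairwise disjoint, so any hitting set needs a separate item for each — at least 2. Hence 2 is optimal.

2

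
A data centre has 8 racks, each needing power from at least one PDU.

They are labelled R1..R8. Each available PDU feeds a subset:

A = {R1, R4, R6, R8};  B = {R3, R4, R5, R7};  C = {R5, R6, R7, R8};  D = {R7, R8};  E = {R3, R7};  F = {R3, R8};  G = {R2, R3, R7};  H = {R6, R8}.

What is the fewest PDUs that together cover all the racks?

Take {A, B, G}. Their union is {R1, R2, R3, R4, R5, R6, R7, R8}, which is all 8 racks.
Only A contains R1, so A is forced; the remaining 4 racks need at least 2 more PDUs (each remaining PDU adds at most 3) — so at least 3 PDUs are needed, and 3 is optimal.

3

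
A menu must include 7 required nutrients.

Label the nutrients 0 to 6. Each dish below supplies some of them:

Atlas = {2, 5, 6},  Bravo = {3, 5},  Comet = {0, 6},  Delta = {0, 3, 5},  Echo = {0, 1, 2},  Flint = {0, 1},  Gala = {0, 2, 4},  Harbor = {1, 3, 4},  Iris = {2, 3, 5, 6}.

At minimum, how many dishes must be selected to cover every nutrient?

3

Atlas and Gala and Harbor together: Atlas ∪ Gala ∪ Harbor = {0, 1, 2, 3, 4, 5, 6} — every nutrient is covered.
No 2 of the 9 dishes cover everything (all 36 combinations miss at least one nutrient), so 3 is optimal.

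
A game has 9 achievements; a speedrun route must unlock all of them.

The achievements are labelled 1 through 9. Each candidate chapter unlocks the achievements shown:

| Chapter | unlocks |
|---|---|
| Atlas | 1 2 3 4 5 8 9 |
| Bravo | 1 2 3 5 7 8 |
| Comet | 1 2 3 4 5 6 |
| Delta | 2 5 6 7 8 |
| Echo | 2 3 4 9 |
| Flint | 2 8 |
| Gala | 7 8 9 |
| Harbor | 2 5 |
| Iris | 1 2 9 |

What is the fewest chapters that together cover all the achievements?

Atlas and Delta together: Atlas ∪ Delta = {1, 2, 3, 4, 5, 6, 7, 8, 9} — every achievement is covered.
No single chapter has all 9 achievements (the largest, Atlas, has 7), so 2 is optimal.

2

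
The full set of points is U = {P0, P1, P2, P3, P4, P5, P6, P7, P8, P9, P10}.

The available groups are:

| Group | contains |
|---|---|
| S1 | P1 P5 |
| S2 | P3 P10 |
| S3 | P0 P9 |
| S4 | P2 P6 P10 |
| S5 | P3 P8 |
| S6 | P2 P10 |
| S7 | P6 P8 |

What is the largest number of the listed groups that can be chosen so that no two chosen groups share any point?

S1, S2, S3, S7 are pairwise disjoint (S1={P1,P5}; S2={P3,P10}; S3={P0,P9}; S7={P6,P8}).
Every remaining group overlaps one of these, and no 5 of the listed groups are pairwise disjoint, so 4 is the maximum.

4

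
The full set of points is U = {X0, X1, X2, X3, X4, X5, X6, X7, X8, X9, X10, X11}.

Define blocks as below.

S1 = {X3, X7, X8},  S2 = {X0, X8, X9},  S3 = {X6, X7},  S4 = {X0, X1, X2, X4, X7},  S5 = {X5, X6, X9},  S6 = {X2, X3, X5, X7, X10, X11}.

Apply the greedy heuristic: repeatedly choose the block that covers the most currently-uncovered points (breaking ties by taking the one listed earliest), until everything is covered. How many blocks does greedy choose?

Greedy: pick S6 (covers 6 new) → pick S2 (covers 3 new) → pick S4 (covers 2 new) → pick S3 (covers 1 new). Total picks: 4.

4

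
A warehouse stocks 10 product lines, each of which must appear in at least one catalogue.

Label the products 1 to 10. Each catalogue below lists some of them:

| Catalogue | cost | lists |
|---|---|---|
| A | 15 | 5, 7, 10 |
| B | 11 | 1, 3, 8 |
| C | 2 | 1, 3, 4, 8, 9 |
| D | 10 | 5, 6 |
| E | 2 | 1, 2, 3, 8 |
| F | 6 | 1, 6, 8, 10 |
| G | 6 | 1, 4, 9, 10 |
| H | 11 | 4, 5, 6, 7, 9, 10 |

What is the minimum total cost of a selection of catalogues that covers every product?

13

E, H together cover every product (E ∪ H = {1, 2, 3, 4, 5, 6, 7, 8, 9, 10}); total cost 2 + 11 = 13.
The greedy pick C, E, H costs 15; no covering selection beats 13.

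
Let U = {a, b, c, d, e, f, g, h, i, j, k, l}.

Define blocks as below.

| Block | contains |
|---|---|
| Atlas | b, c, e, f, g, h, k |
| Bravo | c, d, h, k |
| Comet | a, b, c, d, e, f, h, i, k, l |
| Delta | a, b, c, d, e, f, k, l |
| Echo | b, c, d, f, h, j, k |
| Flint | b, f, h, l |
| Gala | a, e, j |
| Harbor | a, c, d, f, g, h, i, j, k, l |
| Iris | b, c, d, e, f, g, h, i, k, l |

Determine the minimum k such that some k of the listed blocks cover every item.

2

Take {Atlas, Harbor}. Their union is {a, b, c, d, e, f, g, h, i, j, k, l}, which is all 12 items.
No single block has all 12 items (the largest, Comet, has 10), so 2 is optimal.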